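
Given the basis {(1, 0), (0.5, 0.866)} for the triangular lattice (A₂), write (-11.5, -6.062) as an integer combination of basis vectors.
-8b₁ - 7b₂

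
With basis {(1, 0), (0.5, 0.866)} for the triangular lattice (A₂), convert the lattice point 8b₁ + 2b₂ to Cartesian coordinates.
(9, 1.732)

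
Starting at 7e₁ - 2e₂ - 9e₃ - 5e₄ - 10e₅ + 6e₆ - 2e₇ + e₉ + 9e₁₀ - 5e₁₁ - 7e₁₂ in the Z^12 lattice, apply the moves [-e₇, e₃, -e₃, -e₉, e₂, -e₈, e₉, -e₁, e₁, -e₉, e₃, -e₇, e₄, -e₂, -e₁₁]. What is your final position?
(7, -2, -8, -4, -10, 6, -4, -1, 0, 9, -6, -7)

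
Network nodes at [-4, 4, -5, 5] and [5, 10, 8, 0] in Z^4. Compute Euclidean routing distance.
17.6352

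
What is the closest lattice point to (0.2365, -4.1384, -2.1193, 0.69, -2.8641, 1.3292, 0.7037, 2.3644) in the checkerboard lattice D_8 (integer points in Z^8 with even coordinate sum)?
(0, -4, -2, 1, -3, 1, 1, 2)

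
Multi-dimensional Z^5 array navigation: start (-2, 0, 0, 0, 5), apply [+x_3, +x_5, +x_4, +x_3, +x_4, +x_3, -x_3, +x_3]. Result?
(-2, 0, 3, 2, 6)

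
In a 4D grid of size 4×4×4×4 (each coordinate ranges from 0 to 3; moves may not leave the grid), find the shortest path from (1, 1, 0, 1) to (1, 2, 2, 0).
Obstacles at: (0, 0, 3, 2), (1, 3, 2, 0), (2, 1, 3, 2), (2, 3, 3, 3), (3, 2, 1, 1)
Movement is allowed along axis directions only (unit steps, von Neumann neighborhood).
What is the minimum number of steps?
4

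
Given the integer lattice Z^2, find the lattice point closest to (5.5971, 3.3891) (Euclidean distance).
(6, 3)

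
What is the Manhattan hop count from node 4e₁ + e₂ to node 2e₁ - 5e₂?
8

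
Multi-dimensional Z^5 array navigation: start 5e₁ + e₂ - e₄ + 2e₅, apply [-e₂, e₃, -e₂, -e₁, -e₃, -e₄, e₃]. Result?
(4, -1, 1, -2, 2)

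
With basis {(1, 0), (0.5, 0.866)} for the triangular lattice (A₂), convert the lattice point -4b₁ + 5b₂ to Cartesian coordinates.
(-1.5, 4.33)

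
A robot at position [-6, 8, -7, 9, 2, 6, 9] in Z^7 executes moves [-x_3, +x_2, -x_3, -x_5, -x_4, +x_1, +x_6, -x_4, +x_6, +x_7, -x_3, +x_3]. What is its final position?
(-5, 9, -9, 7, 1, 8, 10)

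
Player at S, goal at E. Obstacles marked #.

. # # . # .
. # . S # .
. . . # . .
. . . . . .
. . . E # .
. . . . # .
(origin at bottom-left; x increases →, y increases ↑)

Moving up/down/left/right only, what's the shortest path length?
5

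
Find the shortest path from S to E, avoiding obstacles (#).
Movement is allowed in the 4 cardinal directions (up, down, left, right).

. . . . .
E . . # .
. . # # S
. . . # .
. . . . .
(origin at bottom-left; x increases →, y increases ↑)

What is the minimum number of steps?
7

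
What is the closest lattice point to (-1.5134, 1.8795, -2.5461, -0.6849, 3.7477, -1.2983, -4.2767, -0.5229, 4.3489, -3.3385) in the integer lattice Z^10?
(-2, 2, -3, -1, 4, -1, -4, -1, 4, -3)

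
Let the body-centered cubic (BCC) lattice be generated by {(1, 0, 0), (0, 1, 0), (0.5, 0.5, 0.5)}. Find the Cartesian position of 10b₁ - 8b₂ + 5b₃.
(12.5, -5.5, 2.5)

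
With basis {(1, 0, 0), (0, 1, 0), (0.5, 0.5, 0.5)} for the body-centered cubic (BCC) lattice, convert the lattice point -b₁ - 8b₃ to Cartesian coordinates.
(-5, -4, -4)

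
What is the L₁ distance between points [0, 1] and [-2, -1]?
4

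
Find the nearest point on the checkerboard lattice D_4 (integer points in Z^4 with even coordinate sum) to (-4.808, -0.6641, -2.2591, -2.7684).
(-5, 0, -2, -3)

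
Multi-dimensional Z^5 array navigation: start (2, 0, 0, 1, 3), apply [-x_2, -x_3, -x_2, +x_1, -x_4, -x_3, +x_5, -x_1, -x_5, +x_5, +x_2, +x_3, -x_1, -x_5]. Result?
(1, -1, -1, 0, 3)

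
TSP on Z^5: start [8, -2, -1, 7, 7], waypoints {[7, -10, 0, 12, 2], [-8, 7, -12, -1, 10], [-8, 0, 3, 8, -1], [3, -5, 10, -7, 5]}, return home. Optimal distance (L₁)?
188
(one optimal route: (8, -2, -1, 7, 7) → (7, -10, 0, 12, 2) → (-8, 0, 3, 8, -1) → (-8, 7, -12, -1, 10) → (3, -5, 10, -7, 5) → (8, -2, -1, 7, 7))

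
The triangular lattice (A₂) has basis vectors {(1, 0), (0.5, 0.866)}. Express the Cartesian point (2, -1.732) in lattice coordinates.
3b₁ - 2b₂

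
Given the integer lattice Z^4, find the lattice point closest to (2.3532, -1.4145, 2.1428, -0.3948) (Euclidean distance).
(2, -1, 2, 0)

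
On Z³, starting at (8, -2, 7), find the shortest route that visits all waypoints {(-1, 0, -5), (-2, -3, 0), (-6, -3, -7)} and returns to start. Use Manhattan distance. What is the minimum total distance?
62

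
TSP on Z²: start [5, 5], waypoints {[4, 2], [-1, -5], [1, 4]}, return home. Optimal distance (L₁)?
32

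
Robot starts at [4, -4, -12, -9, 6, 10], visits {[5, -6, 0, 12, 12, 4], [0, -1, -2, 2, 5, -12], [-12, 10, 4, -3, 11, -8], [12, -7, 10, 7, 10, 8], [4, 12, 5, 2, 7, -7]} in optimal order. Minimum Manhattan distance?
189
(one optimal route: (4, -4, -12, -9, 6, 10) → (12, -7, 10, 7, 10, 8) → (5, -6, 0, 12, 12, 4) → (0, -1, -2, 2, 5, -12) → (4, 12, 5, 2, 7, -7) → (-12, 10, 4, -3, 11, -8))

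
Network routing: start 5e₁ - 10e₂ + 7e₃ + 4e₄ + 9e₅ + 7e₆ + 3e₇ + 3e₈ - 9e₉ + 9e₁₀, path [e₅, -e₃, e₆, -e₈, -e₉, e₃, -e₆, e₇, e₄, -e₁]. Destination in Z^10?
(4, -10, 7, 5, 10, 7, 4, 2, -10, 9)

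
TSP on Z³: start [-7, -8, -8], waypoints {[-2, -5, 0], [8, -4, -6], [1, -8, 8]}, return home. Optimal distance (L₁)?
76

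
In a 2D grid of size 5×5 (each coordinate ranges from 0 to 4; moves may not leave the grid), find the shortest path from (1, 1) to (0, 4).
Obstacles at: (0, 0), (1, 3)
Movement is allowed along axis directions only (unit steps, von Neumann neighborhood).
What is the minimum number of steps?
4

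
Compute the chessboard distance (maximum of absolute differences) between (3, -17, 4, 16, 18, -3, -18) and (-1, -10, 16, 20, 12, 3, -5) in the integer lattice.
13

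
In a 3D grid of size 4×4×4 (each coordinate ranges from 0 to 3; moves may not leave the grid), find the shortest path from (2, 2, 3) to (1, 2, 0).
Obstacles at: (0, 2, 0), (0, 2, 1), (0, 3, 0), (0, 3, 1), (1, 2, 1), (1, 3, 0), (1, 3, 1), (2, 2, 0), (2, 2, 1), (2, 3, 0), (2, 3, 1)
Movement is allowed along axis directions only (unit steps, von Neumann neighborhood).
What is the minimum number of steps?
6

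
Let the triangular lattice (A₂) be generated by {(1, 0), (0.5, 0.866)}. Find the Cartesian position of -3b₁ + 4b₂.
(-1, 3.464)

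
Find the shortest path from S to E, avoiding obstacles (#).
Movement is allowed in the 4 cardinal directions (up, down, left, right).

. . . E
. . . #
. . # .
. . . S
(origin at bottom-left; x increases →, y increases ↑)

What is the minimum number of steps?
7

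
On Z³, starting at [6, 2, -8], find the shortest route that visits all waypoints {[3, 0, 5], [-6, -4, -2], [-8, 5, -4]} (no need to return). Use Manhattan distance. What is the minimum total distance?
51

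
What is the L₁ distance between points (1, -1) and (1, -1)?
0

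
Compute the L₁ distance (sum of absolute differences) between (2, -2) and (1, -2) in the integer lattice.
1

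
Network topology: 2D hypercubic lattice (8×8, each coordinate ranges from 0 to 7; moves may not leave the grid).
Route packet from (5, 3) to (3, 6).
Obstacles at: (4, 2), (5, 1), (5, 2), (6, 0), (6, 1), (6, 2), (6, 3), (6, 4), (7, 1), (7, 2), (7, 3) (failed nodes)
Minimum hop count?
5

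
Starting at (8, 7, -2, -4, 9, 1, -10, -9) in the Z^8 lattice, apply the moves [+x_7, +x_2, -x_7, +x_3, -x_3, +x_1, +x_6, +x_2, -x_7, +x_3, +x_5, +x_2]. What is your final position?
(9, 10, -1, -4, 10, 2, -11, -9)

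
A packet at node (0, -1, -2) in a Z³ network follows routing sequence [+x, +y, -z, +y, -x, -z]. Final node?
(0, 1, -4)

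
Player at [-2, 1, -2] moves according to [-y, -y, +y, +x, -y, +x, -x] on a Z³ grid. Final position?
(-1, -1, -2)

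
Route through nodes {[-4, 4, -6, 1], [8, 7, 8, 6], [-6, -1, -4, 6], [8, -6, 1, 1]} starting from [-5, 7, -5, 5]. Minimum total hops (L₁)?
77
(one optimal route: (-5, 7, -5, 5) → (-4, 4, -6, 1) → (-6, -1, -4, 6) → (8, -6, 1, 1) → (8, 7, 8, 6))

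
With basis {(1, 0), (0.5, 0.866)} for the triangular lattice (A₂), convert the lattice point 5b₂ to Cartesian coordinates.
(2.5, 4.33)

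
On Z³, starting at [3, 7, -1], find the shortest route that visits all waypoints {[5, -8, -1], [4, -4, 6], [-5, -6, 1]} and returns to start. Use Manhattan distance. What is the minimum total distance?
66
(one optimal route: (3, 7, -1) → (5, -8, -1) → (-5, -6, 1) → (4, -4, 6) → (3, 7, -1))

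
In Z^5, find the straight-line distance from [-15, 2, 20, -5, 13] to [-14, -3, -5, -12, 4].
27.9464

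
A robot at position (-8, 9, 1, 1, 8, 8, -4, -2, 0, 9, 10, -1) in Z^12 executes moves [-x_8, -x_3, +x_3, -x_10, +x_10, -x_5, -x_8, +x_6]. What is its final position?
(-8, 9, 1, 1, 7, 9, -4, -4, 0, 9, 10, -1)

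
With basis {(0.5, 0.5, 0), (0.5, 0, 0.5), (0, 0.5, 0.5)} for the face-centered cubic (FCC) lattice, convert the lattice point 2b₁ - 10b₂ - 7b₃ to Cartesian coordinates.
(-4, -2.5, -8.5)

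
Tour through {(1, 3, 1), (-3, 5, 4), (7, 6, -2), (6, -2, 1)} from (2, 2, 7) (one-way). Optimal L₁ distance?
42
(one optimal route: (2, 2, 7) → (-3, 5, 4) → (1, 3, 1) → (6, -2, 1) → (7, 6, -2))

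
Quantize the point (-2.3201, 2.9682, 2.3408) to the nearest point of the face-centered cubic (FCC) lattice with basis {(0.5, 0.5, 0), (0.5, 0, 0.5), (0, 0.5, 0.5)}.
(-2.5, 3, 2.5)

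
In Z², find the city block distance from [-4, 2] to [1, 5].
8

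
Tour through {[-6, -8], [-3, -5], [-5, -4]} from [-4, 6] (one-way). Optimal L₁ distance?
20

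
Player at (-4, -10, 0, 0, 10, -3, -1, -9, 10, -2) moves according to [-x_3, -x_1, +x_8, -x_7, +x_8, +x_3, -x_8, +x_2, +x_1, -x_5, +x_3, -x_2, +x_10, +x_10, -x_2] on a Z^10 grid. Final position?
(-4, -11, 1, 0, 9, -3, -2, -8, 10, 0)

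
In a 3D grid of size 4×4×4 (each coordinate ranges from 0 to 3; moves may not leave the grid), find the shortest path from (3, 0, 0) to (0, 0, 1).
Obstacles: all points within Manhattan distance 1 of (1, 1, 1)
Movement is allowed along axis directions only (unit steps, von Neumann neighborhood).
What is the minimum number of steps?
4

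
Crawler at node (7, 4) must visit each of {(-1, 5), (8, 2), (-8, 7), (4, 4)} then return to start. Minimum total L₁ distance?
42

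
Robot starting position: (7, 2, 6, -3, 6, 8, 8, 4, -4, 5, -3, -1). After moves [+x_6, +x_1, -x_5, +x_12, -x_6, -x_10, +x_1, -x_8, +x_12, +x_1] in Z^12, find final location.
(10, 2, 6, -3, 5, 8, 8, 3, -4, 4, -3, 1)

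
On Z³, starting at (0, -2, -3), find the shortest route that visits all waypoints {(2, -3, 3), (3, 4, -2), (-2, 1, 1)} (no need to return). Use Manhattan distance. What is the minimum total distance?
30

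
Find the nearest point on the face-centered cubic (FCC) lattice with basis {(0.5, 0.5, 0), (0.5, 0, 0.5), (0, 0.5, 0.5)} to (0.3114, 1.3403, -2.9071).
(0.5, 1.5, -3)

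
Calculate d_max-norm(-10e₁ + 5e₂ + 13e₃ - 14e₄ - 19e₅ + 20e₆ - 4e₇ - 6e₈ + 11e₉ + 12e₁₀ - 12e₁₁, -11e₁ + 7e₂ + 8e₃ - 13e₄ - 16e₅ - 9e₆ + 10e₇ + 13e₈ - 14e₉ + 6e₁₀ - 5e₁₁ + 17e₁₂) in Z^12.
29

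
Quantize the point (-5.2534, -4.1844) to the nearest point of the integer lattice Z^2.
(-5, -4)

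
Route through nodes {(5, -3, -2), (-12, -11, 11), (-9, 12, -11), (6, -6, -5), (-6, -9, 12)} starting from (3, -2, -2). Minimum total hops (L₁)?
99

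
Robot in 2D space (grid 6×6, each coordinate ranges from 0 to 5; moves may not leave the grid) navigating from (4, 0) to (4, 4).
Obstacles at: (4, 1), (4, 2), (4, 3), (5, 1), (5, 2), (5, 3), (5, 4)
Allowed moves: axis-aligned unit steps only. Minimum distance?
6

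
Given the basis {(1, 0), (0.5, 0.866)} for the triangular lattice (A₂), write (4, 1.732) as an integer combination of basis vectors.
3b₁ + 2b₂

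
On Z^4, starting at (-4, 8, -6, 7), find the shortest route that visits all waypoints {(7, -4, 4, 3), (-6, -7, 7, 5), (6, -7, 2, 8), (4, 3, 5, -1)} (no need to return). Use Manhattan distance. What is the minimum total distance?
78
(one optimal route: (-4, 8, -6, 7) → (-6, -7, 7, 5) → (6, -7, 2, 8) → (7, -4, 4, 3) → (4, 3, 5, -1))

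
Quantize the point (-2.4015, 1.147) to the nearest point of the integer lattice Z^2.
(-2, 1)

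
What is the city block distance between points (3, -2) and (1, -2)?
2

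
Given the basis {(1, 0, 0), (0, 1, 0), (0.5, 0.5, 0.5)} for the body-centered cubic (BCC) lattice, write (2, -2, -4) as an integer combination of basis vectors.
6b₁ + 2b₂ - 8b₃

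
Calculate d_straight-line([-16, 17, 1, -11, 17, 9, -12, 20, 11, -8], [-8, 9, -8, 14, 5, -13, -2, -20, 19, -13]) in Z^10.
57.0175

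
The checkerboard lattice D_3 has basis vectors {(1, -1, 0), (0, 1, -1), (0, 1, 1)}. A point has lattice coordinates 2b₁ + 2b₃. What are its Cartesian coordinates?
(2, 0, 2)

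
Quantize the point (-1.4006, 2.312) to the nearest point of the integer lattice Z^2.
(-1, 2)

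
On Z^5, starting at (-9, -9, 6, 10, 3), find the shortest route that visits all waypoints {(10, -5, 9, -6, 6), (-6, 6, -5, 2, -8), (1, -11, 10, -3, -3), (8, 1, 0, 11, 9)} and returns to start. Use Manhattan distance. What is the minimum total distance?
198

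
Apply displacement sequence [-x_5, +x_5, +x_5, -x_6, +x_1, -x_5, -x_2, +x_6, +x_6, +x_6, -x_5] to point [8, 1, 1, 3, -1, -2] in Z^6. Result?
(9, 0, 1, 3, -2, 0)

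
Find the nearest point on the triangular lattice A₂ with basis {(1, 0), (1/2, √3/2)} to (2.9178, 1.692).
(3, 1.732)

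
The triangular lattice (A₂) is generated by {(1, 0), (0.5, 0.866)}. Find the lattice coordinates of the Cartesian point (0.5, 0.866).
b₂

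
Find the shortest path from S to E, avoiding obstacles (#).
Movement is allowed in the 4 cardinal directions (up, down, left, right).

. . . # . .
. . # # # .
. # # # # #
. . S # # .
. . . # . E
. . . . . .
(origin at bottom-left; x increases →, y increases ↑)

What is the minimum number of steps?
6
(one shortest path: (2, 2) → (2, 1) → (2, 0) → (3, 0) → (4, 0) → (5, 0) → (5, 1))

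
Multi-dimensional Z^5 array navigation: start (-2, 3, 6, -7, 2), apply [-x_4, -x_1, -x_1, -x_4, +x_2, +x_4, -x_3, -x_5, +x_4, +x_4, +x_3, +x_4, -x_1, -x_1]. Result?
(-6, 4, 6, -5, 1)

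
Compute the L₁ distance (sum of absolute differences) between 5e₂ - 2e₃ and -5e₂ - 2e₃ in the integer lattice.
10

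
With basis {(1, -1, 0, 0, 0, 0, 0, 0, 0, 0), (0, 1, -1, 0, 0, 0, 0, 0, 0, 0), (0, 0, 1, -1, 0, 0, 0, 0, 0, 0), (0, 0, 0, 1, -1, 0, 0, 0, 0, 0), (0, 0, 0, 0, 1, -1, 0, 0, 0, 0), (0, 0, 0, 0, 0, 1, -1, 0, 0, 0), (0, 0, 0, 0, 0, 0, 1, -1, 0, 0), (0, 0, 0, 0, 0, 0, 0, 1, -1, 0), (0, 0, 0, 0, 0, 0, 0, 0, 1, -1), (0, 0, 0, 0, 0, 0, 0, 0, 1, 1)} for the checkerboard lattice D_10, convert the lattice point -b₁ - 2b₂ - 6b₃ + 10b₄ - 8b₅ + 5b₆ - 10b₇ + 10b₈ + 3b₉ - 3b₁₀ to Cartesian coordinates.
(-1, -1, -4, 16, -18, 13, -15, 20, -10, -6)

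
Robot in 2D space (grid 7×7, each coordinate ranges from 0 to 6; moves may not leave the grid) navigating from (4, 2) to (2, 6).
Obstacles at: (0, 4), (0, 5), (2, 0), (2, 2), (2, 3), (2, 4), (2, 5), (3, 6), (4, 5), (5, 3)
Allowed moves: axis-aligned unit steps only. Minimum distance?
10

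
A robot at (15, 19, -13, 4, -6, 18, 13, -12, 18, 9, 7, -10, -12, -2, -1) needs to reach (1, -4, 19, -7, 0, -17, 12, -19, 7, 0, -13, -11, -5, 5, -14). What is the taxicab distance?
197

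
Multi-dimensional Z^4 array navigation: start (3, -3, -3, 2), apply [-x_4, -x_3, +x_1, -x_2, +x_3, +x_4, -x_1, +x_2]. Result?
(3, -3, -3, 2)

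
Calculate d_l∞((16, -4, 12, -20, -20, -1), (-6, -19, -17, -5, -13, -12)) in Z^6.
29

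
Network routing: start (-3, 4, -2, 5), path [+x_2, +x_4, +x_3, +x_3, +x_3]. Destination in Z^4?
(-3, 5, 1, 6)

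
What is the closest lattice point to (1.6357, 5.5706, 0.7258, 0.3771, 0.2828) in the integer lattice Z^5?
(2, 6, 1, 0, 0)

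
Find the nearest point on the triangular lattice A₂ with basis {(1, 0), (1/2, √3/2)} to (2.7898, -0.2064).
(3, 0)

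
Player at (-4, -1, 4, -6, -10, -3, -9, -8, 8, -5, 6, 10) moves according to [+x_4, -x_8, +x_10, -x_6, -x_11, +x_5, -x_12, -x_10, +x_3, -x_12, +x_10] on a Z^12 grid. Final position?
(-4, -1, 5, -5, -9, -4, -9, -9, 8, -4, 5, 8)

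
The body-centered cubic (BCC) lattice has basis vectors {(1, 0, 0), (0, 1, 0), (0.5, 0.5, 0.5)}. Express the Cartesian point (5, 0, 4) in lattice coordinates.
b₁ - 4b₂ + 8b₃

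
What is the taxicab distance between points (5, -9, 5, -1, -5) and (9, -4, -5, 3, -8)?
26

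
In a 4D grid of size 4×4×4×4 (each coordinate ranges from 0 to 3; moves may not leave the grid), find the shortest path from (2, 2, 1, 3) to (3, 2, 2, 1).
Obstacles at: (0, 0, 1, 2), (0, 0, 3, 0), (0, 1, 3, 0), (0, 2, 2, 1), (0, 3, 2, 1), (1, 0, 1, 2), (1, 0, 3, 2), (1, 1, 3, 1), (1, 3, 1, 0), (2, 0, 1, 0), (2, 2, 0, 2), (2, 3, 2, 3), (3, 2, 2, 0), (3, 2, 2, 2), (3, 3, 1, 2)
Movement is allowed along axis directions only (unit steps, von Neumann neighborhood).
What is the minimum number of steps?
4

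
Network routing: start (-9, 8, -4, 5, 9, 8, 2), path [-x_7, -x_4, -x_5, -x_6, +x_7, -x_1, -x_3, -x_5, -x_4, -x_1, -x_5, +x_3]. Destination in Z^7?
(-11, 8, -4, 3, 6, 7, 2)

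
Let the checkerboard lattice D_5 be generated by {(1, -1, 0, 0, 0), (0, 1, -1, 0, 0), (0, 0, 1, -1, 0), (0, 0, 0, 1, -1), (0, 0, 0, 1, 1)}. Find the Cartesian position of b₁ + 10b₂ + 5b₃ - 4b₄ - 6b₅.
(1, 9, -5, -15, -2)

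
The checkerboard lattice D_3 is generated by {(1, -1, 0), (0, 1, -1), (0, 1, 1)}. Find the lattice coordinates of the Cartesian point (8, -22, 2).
8b₁ - 8b₂ - 6b₃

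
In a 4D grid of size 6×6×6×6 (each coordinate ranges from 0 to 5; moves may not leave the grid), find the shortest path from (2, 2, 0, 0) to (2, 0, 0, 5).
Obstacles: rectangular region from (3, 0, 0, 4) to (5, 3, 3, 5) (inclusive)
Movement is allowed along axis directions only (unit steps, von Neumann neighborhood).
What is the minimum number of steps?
7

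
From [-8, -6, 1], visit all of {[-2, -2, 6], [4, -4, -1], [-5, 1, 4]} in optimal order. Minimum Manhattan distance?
36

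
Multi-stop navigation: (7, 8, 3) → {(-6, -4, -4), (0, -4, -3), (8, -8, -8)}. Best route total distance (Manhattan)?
52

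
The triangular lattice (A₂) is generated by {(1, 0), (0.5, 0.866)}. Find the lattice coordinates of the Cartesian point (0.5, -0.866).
b₁ - b₂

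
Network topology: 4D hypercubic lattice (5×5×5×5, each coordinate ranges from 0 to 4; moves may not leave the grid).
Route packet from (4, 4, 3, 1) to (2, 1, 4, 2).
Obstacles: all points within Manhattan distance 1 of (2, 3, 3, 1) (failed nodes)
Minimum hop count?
7
(one shortest path: (4, 4, 3, 1) → (3, 4, 3, 1) → (3, 4, 4, 1) → (2, 4, 4, 1) → (2, 4, 4, 2) → (2, 3, 4, 2) → (2, 2, 4, 2) → (2, 1, 4, 2))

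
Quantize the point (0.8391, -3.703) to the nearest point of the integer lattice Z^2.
(1, -4)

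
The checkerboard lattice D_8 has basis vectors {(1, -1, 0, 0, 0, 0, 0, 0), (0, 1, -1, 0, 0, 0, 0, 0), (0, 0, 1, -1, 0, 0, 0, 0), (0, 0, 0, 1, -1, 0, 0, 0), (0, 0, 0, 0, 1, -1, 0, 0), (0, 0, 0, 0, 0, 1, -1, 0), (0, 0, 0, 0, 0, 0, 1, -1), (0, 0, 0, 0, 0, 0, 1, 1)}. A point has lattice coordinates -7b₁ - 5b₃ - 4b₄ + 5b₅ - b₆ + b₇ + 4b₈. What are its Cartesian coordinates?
(-7, 7, -5, 1, 9, -6, 6, 3)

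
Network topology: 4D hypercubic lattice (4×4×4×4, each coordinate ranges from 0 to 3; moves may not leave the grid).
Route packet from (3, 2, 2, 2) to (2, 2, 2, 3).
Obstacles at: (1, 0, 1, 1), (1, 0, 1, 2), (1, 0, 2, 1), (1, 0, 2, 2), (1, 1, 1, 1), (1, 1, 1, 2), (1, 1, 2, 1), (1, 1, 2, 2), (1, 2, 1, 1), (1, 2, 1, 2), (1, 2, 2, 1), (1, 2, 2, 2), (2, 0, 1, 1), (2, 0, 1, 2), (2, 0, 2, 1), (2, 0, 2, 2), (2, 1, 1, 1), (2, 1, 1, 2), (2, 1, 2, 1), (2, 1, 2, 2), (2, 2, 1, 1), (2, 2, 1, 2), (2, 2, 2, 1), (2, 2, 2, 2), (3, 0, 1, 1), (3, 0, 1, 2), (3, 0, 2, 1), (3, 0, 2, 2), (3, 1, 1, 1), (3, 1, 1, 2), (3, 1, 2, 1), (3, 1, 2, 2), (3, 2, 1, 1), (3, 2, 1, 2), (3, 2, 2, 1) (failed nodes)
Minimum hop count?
2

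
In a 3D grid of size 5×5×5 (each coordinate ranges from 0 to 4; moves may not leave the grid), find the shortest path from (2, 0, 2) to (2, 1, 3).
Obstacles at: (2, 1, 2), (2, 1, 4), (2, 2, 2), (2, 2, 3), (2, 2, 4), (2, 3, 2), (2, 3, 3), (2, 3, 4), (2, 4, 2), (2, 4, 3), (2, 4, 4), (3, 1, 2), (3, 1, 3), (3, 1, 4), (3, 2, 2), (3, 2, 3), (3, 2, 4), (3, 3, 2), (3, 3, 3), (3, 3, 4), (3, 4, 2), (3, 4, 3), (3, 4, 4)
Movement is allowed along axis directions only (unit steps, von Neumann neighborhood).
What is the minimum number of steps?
2
(one shortest path: (2, 0, 2) → (2, 0, 3) → (2, 1, 3))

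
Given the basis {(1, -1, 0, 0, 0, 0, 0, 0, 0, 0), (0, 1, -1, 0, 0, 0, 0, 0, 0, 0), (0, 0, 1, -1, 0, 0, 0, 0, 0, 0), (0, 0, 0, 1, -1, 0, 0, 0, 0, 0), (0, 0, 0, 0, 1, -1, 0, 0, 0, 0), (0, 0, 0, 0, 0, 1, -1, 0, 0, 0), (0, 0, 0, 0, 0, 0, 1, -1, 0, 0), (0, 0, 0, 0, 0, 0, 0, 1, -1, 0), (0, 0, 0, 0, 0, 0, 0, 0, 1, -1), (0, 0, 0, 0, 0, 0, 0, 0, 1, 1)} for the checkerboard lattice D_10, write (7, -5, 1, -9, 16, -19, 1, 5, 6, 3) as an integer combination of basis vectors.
7b₁ + 2b₂ + 3b₃ - 6b₄ + 10b₅ - 9b₆ - 8b₇ - 3b₈ + 3b₁₀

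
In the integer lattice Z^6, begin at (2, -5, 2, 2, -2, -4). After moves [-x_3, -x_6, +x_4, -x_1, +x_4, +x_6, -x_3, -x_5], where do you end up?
(1, -5, 0, 4, -3, -4)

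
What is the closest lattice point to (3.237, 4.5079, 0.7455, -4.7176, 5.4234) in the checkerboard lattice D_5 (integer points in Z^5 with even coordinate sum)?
(3, 4, 1, -5, 5)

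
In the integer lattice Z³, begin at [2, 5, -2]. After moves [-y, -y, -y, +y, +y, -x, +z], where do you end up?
(1, 4, -1)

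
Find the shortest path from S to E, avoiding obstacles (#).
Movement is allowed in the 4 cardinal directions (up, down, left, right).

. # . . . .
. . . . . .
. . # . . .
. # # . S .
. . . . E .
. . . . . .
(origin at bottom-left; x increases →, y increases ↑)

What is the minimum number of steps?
1
(one shortest path: (4, 2) → (4, 1))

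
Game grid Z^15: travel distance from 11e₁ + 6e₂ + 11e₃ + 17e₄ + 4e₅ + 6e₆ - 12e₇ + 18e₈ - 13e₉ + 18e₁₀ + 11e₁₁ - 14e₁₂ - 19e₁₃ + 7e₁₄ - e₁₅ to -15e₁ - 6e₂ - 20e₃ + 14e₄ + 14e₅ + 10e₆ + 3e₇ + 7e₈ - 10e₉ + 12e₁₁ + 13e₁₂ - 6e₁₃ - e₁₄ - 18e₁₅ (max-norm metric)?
31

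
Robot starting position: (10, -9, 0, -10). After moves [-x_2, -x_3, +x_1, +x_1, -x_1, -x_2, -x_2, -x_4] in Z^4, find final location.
(11, -12, -1, -11)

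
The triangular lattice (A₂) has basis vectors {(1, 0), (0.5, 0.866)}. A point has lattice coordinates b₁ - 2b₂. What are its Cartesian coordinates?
(0, -1.732)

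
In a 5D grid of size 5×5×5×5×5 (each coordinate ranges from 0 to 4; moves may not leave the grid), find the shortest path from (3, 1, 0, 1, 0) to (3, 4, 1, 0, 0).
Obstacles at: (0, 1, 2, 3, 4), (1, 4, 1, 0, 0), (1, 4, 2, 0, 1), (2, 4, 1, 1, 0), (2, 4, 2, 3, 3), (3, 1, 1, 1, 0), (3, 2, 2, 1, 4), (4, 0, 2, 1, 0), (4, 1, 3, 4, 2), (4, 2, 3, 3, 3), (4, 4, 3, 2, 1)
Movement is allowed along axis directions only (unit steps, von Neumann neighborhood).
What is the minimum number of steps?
5
(one shortest path: (3, 1, 0, 1, 0) → (3, 2, 0, 1, 0) → (3, 3, 0, 1, 0) → (3, 4, 0, 1, 0) → (3, 4, 1, 1, 0) → (3, 4, 1, 0, 0))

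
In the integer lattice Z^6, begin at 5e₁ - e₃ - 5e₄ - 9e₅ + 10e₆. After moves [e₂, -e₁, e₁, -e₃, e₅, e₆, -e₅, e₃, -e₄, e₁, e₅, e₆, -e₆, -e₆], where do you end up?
(6, 1, -1, -6, -8, 10)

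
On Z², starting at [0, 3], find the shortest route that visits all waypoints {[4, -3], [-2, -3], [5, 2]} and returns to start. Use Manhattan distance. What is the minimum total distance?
26
(one optimal route: (0, 3) → (-2, -3) → (4, -3) → (5, 2) → (0, 3))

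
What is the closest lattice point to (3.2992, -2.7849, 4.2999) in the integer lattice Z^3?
(3, -3, 4)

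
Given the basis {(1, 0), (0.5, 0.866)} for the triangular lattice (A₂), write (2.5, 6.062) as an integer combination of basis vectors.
-b₁ + 7b₂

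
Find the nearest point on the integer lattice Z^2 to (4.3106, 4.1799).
(4, 4)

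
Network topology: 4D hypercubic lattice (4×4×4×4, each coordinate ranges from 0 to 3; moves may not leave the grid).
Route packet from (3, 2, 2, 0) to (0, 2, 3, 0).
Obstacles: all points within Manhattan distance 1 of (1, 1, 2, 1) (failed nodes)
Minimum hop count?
4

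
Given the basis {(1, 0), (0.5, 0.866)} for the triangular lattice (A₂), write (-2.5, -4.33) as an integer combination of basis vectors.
-5b₂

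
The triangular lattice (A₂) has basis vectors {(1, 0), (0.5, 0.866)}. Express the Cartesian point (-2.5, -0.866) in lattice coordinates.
-2b₁ - b₂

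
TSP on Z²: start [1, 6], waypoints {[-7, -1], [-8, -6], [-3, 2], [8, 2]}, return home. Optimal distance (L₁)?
56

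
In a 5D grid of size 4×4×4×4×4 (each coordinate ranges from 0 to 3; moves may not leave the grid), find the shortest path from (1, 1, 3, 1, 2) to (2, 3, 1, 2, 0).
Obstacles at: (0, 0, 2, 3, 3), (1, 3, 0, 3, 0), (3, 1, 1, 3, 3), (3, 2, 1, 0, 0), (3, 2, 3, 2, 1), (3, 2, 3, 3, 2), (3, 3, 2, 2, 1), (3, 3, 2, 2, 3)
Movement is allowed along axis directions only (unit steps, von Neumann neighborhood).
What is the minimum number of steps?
8
(one shortest path: (1, 1, 3, 1, 2) → (2, 1, 3, 1, 2) → (2, 2, 3, 1, 2) → (2, 3, 3, 1, 2) → (2, 3, 2, 1, 2) → (2, 3, 1, 1, 2) → (2, 3, 1, 2, 2) → (2, 3, 1, 2, 1) → (2, 3, 1, 2, 0))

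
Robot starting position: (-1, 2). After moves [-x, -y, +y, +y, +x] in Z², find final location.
(-1, 3)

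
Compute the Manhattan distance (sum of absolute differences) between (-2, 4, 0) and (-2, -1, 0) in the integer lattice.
5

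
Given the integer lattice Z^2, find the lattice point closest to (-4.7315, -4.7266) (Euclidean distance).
(-5, -5)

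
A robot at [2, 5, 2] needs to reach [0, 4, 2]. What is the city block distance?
3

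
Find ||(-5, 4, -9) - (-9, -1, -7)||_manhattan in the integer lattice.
11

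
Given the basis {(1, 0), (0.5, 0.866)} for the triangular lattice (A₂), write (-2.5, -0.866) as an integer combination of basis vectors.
-2b₁ - b₂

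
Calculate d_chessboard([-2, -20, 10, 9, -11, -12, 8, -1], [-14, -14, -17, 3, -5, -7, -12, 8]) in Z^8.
27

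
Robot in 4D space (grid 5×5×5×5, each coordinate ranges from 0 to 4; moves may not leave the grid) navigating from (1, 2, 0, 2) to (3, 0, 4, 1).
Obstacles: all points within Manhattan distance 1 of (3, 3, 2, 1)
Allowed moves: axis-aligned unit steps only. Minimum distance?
9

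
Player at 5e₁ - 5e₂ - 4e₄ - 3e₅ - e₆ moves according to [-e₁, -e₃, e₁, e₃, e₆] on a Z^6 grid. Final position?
(5, -5, 0, -4, -3, 0)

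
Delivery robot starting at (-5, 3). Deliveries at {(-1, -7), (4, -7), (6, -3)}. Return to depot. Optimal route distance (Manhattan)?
42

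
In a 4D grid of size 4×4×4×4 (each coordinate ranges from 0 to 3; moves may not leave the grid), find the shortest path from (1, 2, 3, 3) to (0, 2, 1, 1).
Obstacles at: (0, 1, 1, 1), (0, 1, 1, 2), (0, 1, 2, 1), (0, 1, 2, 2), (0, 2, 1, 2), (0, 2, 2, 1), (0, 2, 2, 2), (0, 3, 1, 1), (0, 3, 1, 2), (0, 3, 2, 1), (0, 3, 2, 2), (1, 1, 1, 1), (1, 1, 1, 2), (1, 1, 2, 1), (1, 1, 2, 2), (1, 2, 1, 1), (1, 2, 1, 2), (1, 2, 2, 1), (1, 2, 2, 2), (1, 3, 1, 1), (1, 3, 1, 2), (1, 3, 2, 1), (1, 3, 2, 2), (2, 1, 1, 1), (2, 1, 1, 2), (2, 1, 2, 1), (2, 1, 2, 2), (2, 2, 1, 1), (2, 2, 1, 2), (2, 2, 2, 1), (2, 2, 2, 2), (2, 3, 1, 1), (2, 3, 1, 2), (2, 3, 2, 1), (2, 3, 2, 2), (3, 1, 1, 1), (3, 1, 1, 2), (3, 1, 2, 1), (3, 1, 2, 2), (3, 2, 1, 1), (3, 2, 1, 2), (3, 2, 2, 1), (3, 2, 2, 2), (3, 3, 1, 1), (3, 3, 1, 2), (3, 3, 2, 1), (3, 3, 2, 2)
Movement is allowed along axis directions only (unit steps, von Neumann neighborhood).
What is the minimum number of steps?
7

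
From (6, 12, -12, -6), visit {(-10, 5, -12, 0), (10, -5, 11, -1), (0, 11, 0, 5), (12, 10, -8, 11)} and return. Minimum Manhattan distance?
182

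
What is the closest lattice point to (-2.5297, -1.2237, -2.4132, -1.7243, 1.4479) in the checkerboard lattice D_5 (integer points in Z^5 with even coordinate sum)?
(-2, -1, -2, -2, 1)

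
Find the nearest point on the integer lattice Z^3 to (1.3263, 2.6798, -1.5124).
(1, 3, -2)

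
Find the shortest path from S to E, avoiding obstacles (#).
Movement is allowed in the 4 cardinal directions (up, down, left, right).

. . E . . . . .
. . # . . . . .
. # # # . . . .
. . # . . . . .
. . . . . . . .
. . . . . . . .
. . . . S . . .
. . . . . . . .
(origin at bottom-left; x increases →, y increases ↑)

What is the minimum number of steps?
8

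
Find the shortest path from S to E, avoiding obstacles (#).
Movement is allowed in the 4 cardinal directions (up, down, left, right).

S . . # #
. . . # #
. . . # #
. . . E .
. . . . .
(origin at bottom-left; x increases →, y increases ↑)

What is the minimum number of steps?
6
(one shortest path: (0, 4) → (1, 4) → (2, 4) → (2, 3) → (2, 2) → (2, 1) → (3, 1))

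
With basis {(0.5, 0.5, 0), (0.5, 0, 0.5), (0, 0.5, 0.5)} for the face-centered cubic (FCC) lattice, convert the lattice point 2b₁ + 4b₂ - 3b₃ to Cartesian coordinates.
(3, -0.5, 0.5)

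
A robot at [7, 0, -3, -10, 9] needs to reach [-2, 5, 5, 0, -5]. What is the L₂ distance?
21.587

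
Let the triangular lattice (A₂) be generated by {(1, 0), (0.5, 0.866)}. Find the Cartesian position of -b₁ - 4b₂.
(-3, -3.464)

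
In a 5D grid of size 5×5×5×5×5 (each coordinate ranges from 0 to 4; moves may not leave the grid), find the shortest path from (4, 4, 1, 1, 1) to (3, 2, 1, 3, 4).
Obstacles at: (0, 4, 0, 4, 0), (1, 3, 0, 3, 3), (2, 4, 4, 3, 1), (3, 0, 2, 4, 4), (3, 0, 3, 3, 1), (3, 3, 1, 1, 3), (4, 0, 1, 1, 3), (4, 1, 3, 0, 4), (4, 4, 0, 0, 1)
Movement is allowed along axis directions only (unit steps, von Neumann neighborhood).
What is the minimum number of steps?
8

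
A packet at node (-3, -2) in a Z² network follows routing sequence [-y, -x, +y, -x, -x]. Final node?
(-6, -2)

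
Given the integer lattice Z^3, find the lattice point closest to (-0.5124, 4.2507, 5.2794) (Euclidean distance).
(-1, 4, 5)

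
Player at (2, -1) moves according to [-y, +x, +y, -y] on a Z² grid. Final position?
(3, -2)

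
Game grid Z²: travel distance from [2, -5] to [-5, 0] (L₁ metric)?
12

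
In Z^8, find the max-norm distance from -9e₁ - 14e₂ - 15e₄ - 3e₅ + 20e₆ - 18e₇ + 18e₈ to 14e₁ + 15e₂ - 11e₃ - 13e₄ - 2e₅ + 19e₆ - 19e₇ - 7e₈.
29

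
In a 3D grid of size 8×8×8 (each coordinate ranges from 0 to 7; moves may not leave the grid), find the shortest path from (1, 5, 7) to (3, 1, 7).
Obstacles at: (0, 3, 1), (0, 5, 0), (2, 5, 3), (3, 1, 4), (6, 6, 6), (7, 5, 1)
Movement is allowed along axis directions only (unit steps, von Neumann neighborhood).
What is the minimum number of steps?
6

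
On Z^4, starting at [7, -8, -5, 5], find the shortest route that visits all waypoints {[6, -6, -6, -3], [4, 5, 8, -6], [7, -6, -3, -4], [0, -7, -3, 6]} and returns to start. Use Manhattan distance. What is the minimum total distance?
94
(one optimal route: (7, -8, -5, 5) → (6, -6, -6, -3) → (7, -6, -3, -4) → (4, 5, 8, -6) → (0, -7, -3, 6) → (7, -8, -5, 5))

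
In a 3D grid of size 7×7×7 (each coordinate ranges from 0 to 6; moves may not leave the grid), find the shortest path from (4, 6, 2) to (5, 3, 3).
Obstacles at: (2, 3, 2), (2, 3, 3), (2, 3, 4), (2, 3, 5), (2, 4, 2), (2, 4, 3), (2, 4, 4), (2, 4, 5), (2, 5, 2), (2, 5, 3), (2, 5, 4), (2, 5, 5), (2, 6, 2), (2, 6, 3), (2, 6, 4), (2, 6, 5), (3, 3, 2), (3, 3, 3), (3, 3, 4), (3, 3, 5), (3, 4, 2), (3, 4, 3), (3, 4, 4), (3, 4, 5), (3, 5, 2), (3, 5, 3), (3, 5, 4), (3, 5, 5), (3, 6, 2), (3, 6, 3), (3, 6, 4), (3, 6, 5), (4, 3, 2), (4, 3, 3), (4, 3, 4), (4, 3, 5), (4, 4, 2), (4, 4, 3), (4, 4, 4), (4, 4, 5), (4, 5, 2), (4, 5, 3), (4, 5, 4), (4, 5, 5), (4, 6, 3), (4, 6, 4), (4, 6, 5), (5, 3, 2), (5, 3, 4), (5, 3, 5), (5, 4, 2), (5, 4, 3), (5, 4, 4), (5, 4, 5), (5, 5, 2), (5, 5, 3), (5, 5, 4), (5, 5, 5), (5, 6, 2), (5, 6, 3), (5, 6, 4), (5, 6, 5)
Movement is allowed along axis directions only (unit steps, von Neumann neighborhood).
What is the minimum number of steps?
9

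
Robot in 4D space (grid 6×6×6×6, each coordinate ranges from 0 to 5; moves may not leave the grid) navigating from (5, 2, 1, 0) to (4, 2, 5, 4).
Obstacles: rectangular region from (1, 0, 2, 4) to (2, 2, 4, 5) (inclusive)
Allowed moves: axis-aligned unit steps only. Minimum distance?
9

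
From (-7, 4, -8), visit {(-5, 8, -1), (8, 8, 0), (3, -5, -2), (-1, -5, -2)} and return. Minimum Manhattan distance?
72
(one optimal route: (-7, 4, -8) → (-5, 8, -1) → (8, 8, 0) → (3, -5, -2) → (-1, -5, -2) → (-7, 4, -8))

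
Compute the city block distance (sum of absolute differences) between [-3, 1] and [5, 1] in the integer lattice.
8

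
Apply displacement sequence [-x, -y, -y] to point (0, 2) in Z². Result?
(-1, 0)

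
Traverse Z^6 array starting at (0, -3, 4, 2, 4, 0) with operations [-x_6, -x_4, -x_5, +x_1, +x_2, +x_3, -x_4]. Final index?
(1, -2, 5, 0, 3, -1)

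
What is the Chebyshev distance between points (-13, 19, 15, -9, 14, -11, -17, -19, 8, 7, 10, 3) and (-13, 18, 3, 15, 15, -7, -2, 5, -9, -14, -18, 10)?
28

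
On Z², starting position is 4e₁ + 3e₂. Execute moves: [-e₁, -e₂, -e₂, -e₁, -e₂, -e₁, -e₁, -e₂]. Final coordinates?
(0, -1)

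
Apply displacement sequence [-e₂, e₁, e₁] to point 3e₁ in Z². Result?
(5, -1)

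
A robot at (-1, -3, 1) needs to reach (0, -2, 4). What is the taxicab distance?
5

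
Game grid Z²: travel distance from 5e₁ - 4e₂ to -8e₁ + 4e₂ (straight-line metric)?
15.2643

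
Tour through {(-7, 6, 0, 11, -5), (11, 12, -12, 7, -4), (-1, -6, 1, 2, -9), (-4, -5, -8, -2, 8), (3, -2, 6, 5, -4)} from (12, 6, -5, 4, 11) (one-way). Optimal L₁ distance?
159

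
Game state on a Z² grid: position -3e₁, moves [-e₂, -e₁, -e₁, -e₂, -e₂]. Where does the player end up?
(-5, -3)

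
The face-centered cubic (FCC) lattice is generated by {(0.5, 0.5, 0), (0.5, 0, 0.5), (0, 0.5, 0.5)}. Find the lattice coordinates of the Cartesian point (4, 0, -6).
10b₁ - 2b₂ - 10b₃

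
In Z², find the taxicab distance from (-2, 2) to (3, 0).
7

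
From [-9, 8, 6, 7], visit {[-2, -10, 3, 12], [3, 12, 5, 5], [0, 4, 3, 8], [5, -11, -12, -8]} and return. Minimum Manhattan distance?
154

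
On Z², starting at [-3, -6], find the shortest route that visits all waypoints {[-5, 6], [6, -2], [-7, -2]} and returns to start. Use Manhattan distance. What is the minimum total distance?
50
(one optimal route: (-3, -6) → (-5, 6) → (-7, -2) → (6, -2) → (-3, -6))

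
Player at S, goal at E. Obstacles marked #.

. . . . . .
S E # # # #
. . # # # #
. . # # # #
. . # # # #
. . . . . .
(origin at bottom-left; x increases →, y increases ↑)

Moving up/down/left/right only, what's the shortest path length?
1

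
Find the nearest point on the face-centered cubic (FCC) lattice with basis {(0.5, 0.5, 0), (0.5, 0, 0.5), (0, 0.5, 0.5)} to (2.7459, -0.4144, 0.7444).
(3, -0.5, 0.5)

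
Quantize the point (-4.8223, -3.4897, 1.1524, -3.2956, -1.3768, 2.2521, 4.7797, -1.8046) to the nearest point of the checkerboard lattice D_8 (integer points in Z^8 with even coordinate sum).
(-5, -3, 1, -3, -1, 2, 5, -2)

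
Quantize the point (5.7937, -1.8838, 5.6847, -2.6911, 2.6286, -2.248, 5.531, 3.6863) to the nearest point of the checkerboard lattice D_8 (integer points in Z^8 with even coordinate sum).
(6, -2, 6, -3, 3, -2, 6, 4)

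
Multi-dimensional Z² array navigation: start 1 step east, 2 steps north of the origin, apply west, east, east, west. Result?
(1, 2)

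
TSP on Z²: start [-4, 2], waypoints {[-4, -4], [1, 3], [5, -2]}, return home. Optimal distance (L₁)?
32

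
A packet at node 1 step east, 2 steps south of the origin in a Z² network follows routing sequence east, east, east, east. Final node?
(5, -2)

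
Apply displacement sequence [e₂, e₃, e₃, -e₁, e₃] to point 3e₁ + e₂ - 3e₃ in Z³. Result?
(2, 2, 0)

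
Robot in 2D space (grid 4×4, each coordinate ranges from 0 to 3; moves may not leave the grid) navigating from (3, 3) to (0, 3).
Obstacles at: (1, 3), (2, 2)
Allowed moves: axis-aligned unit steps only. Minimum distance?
7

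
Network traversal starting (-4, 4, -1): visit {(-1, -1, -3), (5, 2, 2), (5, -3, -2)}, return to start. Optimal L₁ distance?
42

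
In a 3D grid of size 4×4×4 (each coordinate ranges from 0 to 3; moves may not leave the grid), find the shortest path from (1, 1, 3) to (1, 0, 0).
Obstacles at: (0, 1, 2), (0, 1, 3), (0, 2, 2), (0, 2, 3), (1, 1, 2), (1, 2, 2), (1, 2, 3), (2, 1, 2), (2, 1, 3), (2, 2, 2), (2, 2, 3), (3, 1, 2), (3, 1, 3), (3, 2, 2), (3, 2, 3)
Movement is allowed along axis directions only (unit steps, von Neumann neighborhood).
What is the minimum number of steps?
4
(one shortest path: (1, 1, 3) → (1, 0, 3) → (1, 0, 2) → (1, 0, 1) → (1, 0, 0))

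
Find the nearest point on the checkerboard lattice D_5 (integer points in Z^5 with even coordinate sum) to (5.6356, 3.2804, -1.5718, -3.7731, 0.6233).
(6, 3, -2, -4, 1)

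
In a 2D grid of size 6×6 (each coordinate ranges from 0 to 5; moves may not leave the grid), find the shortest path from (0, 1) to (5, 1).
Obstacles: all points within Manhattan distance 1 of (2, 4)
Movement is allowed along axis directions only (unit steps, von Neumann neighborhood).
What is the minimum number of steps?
5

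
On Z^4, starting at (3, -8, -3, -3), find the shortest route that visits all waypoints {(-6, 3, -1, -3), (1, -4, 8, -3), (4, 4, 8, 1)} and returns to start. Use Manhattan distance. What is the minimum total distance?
78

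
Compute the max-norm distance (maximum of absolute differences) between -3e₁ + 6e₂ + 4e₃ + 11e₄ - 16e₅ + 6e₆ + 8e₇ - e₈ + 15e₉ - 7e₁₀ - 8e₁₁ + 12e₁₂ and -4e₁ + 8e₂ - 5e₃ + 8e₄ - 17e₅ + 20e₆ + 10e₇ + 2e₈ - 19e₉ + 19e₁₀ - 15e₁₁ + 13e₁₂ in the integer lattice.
34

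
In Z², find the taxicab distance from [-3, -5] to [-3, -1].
4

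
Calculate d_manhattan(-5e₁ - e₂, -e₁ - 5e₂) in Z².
8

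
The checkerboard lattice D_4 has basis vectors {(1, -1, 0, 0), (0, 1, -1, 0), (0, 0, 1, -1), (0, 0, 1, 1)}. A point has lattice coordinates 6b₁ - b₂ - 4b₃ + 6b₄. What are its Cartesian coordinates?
(6, -7, 3, 10)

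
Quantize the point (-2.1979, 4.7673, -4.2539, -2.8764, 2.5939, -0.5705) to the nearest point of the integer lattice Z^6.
(-2, 5, -4, -3, 3, -1)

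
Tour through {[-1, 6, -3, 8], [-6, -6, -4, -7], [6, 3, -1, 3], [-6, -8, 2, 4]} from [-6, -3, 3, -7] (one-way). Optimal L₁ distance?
73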